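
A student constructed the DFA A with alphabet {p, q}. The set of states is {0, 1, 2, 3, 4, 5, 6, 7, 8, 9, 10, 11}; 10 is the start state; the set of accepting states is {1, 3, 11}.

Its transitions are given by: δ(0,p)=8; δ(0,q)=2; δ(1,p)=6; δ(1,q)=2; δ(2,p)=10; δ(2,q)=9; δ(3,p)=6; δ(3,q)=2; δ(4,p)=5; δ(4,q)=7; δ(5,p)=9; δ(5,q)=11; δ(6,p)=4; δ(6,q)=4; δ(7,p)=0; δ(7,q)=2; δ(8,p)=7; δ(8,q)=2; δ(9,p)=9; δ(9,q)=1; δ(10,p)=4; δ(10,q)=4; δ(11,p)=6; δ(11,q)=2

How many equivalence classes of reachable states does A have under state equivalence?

6

First remove the unreachable states {3}; 11 states remain.
Initial partition by acceptance: {1,11} | {0,2,4,5,6,7,8,9,10}.
Split {0,2,4,5,6,7,8,9,10} by δ(·,q) → {0,2,4,6,7,8,10} and {5,9}.
Split {0,2,4,6,7,8,10} by δ(·,p) → {0,2,6,7,8,10} and {4}.
Refine {0,2,6,7,8,10} on symbol p: members go to different blocks, giving {0,2,7,8} and {6,10}.
On input p, block {0,2,7,8} splits into {0,7,8} and {2}.
The partition is now stable with 6 blocks: {1,11} | {0,7,8} | {5,9} | {4} | {6,10} | {2}.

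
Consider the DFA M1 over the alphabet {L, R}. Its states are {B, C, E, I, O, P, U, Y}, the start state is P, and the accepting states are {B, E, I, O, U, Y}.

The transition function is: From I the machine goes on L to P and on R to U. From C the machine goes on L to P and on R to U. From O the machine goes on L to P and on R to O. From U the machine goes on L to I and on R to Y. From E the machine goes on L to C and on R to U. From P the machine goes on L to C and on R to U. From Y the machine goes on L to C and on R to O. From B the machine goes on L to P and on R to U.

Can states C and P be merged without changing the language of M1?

Yes

Reachable states from the start: {C,I,O,P,U,Y}. Unreachable: {B,E} — drop them.
Initial partition by acceptance: {I,O,U,Y} | {C,P}.
Refine {I,O,U,Y} on symbol L: members go to different blocks, giving {I,O,Y} and {U}.
Split {I,O,Y} by δ(·,R) → {O,Y} and {I}.
The partition is now stable with 4 blocks: {O,Y} | {C,P} | {U} | {I}.
C and P lie in the same block of the stable partition, so they are equivalent — no string distinguishes them.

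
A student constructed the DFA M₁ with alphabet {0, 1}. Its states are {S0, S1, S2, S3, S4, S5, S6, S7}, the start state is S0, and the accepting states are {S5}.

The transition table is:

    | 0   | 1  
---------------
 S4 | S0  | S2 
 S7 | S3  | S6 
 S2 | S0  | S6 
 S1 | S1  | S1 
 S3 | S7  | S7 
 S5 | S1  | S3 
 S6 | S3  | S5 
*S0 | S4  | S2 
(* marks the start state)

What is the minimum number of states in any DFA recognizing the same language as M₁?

Start with accepting vs non-accepting: {S5} | {S0,S1,S2,S3,S4,S6,S7}.
On input 1, block {S0,S1,S2,S3,S4,S6,S7} splits into {S0,S1,S2,S3,S4,S7} and {S6}.
On input 1, block {S0,S1,S2,S3,S4,S7} splits into {S0,S1,S3,S4} and {S2,S7}.
Split {S0,S1,S3,S4} by δ(·,0) → {S0,S1,S4} and {S3}.
Split {S0,S1,S4} by δ(·,1) → {S0,S4} and {S1}.
On input 0, block {S2,S7} splits into {S2} and {S7}.
No further refinement is possible. Final partition (7 blocks): {S5} | {S0,S4} | {S6} | {S2} | {S3} | {S1} | {S7}.

7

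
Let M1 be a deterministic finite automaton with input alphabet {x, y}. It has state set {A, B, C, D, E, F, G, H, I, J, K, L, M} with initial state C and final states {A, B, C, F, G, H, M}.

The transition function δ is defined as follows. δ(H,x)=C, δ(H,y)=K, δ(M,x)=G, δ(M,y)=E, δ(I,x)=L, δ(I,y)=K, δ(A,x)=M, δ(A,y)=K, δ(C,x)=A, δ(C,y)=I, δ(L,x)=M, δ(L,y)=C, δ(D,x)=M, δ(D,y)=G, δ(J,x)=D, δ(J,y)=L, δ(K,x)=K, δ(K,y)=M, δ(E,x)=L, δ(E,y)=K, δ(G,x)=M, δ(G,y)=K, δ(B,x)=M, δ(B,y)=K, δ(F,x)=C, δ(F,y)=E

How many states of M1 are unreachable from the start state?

5

Starting at C and following transitions, the reachable set is {A, C, E, G, I, K, L, M}. That leaves B, D, F, H, J unreachable — 5 in total.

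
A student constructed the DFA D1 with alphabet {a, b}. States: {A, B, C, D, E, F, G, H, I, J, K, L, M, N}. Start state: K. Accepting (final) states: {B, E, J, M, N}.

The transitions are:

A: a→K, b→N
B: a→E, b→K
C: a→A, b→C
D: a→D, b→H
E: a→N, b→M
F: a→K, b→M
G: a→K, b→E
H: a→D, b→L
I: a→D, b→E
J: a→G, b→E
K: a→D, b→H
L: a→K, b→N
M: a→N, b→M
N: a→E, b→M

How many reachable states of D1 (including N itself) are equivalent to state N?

3

States {A,B,C,F,G,I,J} cannot be reached from the start state, so discard them.
P0 = {E,M,N} | {D,H,K,L}.
Refine {D,H,K,L} on symbol b: members go to different blocks, giving {D,H,K} and {L}.
Refine {D,H,K} on symbol b: members go to different blocks, giving {D,K} and {H}.
No further refinement is possible. Final partition (4 blocks): {E,M,N} | {D,K} | {L} | {H}.
The equivalence class containing N is {E,M,N}, of size 3.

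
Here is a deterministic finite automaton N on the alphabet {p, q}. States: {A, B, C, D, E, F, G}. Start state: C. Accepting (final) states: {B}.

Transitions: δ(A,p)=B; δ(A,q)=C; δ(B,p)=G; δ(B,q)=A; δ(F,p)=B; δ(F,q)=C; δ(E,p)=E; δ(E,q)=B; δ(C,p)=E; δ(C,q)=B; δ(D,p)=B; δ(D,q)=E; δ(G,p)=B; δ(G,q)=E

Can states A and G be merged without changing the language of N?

States {D,F} cannot be reached from the start state, so discard them.
Start with accepting vs non-accepting: {B} | {A,C,E,G}.
Refine {A,C,E,G} on symbol p: members go to different blocks, giving {A,G} and {C,E}.
No further refinement is possible. Final partition (3 blocks): {B} | {A,G} | {C,E}.
A and G lie in the same block of the stable partition, so they are equivalent — no string distinguishes them.

Yes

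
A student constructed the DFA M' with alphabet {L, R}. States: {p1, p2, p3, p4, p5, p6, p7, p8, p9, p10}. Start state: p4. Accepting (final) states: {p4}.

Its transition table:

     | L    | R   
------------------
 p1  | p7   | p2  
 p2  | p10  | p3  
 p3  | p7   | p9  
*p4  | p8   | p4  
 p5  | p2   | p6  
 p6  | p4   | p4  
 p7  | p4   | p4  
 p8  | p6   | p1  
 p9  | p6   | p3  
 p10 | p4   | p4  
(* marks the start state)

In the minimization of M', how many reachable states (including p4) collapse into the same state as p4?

Reachable states from the start: {p1,p2,p3,p4,p6,p7,p8,p9,p10}. Unreachable: {p5} — drop them.
P0 = {p4} | {p1,p2,p3,p6,p7,p8,p9,p10}.
Refine {p1,p2,p3,p6,p7,p8,p9,p10} on symbol L: members go to different blocks, giving {p1,p2,p3,p8,p9} and {p6,p7,p10}.
No further refinement is possible. Final partition (3 blocks): {p4} | {p1,p2,p3,p8,p9} | {p6,p7,p10}.
The equivalence class containing p4 is {p4}, of size 1.

1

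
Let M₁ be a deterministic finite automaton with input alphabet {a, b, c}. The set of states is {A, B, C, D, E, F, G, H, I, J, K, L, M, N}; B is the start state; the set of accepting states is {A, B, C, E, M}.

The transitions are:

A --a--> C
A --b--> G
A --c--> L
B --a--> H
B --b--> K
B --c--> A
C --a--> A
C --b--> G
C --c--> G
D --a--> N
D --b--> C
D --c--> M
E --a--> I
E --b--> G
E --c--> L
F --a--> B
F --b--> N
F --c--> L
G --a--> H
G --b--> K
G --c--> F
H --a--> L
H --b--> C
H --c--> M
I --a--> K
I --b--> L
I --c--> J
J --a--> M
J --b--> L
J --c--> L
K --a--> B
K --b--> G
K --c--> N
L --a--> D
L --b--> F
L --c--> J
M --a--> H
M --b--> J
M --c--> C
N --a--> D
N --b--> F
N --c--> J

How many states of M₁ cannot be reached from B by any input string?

2

Starting at B and following transitions, the reachable set is {A, B, C, D, F, G, H, J, K, L, M, N}. That leaves E, I unreachable — 2 in total.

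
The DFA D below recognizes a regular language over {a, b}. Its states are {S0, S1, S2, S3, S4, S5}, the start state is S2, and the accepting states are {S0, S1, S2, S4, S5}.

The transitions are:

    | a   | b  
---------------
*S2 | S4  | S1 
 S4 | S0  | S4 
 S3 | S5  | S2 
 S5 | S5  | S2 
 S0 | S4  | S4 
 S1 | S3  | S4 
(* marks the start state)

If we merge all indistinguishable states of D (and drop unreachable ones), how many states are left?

P0 = {S0,S1,S2,S4,S5} | {S3}.
Refine {S0,S1,S2,S4,S5} on symbol a: members go to different blocks, giving {S0,S2,S4,S5} and {S1}.
Refine {S0,S2,S4,S5} on symbol b: members go to different blocks, giving {S0,S4,S5} and {S2}.
Refine {S0,S4,S5} on symbol b: members go to different blocks, giving {S0,S4} and {S5}.
The partition is now stable with 5 blocks: {S0,S4} | {S3} | {S1} | {S2} | {S5}.

5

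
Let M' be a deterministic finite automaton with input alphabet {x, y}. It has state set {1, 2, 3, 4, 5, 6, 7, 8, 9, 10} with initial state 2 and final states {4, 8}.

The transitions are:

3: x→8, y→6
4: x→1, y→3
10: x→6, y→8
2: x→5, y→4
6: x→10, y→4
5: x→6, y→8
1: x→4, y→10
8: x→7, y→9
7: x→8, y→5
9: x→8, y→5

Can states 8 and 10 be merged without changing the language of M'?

All states are reachable from the start state.
P0 = {4,8} | {1,2,3,5,6,7,9,10}.
On input x, block {1,2,3,5,6,7,9,10} splits into {1,3,7,9} and {2,5,6,10}.
The partition is now stable with 3 blocks: {4,8} | {1,3,7,9} | {2,5,6,10}.
8 and 10 end up in different blocks, so they are distinguishable. For instance, the string 'ε' is accepted from only 8.

No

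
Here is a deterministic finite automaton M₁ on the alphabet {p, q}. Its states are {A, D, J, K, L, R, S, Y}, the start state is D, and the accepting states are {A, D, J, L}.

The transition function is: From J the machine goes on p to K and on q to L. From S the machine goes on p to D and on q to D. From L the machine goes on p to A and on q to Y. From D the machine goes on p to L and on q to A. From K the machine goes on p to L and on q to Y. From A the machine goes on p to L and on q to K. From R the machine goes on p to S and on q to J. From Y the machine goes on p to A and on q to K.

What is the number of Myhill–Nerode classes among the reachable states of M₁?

States {J,R,S} cannot be reached from the start state, so discard them.
P0 = {A,D,L} | {K,Y}.
Split {A,D,L} by δ(·,q) → {A,L} and {D}.
The partition is now stable with 3 blocks: {A,L} | {K,Y} | {D}.

3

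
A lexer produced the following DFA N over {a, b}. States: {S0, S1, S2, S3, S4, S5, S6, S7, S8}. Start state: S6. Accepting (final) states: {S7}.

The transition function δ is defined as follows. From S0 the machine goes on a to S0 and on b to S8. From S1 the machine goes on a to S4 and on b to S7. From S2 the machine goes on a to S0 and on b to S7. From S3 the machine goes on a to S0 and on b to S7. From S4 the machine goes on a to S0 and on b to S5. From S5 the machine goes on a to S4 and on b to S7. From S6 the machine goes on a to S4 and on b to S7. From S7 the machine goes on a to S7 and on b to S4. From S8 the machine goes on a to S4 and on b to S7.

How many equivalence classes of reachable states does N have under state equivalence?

3

Reachable states from the start: {S0,S4,S5,S6,S7,S8}. Unreachable: {S1,S2,S3} — drop them.
Initial partition by acceptance: {S7} | {S0,S4,S5,S6,S8}.
On input b, block {S0,S4,S5,S6,S8} splits into {S5,S6,S8} and {S0,S4}.
The partition is now stable with 3 blocks: {S7} | {S5,S6,S8} | {S0,S4}.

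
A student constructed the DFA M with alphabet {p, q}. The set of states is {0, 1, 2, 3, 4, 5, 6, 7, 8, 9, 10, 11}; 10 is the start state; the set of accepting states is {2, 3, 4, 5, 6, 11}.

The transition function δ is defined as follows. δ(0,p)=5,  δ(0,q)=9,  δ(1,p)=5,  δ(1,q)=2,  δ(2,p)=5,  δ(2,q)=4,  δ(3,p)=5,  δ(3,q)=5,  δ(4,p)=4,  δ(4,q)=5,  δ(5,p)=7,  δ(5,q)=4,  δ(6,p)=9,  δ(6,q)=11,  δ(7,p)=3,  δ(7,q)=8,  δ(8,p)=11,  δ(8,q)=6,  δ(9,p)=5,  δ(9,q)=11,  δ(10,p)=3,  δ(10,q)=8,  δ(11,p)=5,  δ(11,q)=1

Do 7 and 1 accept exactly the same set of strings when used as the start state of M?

Reachable states from the start: {1,2,3,4,5,6,7,8,9,10,11}. Unreachable: {0} — drop them.
Start with accepting vs non-accepting: {2,3,4,5,6,11} | {1,7,8,9,10}.
Refine {2,3,4,5,6,11} on symbol p: members go to different blocks, giving {2,3,4,11} and {5,6}.
Split {2,3,4,11} by δ(·,p) → {2,3,11} and {4}.
On input q, block {2,3,11} splits into {2} and {3} and {11}.
Split {1,7,8,9,10} by δ(·,p) → {1,9} and {7,10} and {8}.
Split {1,9} by δ(·,q) → {1} and {9}.
Split {5,6} by δ(·,p) → {5} and {6}.
Stable partition: {2} | {1} | {5} | {4} | {3} | {11} | {7,10} | {8} | {9} | {6} — 10 equivalence classes.
7 and 1 end up in different blocks, so they are distinguishable. For instance, the string 'q' is accepted from only 1.

No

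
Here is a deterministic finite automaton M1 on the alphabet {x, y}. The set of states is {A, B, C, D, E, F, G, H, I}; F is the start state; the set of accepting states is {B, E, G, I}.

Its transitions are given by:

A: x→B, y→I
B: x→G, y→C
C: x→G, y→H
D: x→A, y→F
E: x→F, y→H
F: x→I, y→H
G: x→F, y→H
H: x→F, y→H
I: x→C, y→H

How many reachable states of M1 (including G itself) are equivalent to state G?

States {A,B,D,E} cannot be reached from the start state, so discard them.
Start with accepting vs non-accepting: {G,I} | {C,F,H}.
Split {C,F,H} by δ(·,x) → {C,F} and {H}.
No further refinement is possible. Final partition (3 blocks): {G,I} | {C,F} | {H}.
State G belongs to the block {G,I}, which has 2 states.

2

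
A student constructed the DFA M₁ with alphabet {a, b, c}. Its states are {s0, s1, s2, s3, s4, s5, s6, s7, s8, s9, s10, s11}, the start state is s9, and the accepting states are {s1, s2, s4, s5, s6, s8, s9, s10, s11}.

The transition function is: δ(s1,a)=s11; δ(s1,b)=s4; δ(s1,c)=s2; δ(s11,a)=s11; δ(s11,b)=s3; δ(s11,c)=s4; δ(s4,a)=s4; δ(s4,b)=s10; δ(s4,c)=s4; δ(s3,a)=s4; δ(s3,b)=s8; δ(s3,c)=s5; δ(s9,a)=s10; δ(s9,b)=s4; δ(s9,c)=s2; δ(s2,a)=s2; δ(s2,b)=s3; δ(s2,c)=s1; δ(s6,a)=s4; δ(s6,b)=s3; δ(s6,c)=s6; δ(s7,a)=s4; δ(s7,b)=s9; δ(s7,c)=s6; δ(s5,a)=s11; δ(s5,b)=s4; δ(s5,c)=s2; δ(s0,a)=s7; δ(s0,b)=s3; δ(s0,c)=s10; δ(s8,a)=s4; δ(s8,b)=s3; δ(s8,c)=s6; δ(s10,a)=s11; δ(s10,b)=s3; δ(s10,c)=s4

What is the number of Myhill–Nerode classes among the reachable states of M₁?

6

Reachable states from the start: {s1,s2,s3,s4,s5,s6,s8,s9,s10,s11}. Unreachable: {s0,s7} — drop them.
P0 = {s1,s2,s4,s5,s6,s8,s9,s10,s11} | {s3}.
Split {s1,s2,s4,s5,s6,s8,s9,s10,s11} by δ(·,b) → {s2,s6,s8,s10,s11} and {s1,s4,s5,s9}.
Refine {s2,s6,s8,s10,s11} on symbol a: members go to different blocks, giving {s2,s10,s11} and {s6,s8}.
On input a, block {s1,s4,s5,s9} splits into {s1,s5,s9} and {s4}.
Refine {s2,s10,s11} on symbol c: members go to different blocks, giving {s10,s11} and {s2}.
The partition is now stable with 6 blocks: {s10,s11} | {s3} | {s1,s5,s9} | {s6,s8} | {s4} | {s2}.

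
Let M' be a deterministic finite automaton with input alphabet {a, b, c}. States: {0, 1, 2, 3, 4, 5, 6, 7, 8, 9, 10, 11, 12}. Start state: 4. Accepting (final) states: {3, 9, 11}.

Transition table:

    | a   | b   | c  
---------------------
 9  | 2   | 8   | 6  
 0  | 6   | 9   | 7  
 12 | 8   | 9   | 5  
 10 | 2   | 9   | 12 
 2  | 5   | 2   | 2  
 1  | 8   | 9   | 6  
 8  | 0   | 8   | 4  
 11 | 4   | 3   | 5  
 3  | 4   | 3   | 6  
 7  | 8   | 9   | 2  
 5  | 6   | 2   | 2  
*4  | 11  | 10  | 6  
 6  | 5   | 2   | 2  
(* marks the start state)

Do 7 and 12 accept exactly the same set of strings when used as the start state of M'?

Yes

Reachable states from the start: {0,2,3,4,5,6,7,8,9,10,11,12}. Unreachable: {1} — drop them.
Initial partition by acceptance: {3,9,11} | {0,2,4,5,6,7,8,10,12}.
Split {3,9,11} by δ(·,b) → {3,11} and {9}.
On input a, block {0,2,4,5,6,7,8,10,12} splits into {0,2,5,6,7,8,10,12} and {4}.
On input b, block {0,2,5,6,7,8,10,12} splits into {0,7,10,12} and {2,5,6,8}.
Split {0,7,10,12} by δ(·,c) → {0,10} and {7,12}.
Refine {2,5,6,8} on symbol a: members go to different blocks, giving {2,5,6} and {8}.
No further refinement is possible. Final partition (7 blocks): {3,11} | {0,10} | {9} | {4} | {2,5,6} | {7,12} | {8}.
7 and 12 lie in the same block of the stable partition, so they are equivalent — no string distinguishes them.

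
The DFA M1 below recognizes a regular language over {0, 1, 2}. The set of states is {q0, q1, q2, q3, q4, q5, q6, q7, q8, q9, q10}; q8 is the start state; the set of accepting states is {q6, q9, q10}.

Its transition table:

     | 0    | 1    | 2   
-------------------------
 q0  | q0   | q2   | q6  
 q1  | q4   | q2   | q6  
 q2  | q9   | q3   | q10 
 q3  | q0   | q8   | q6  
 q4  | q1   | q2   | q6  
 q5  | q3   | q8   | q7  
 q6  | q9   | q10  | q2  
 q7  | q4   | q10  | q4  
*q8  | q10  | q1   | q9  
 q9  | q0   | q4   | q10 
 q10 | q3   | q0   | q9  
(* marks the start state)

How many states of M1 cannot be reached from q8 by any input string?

2

No path from q8 leads to q5, q7; the other 9 states are all reachable.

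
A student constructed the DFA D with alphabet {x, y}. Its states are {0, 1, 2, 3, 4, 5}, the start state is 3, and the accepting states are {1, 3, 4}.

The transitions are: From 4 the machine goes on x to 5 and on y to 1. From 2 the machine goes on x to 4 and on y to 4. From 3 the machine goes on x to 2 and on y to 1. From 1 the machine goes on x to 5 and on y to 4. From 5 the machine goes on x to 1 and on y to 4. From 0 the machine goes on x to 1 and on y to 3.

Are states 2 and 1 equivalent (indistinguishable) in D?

States {0} cannot be reached from the start state, so discard them.
Start with accepting vs non-accepting: {1,3,4} | {2,5}.
Stable partition: {1,3,4} | {2,5} — 2 equivalence classes.
2 and 1 end up in different blocks, so they are distinguishable. For instance, the string 'ε' is accepted from only 1.

No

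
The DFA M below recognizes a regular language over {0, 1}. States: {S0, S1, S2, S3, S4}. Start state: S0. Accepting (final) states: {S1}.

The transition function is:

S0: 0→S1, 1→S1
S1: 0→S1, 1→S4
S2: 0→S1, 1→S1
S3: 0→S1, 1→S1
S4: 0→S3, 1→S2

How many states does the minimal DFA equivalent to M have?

All states are reachable from the start state.
Initial partition by acceptance: {S1} | {S0,S2,S3,S4}.
On input 0, block {S0,S2,S3,S4} splits into {S0,S2,S3} and {S4}.
The partition is now stable with 3 blocks: {S1} | {S0,S2,S3} | {S4}.

3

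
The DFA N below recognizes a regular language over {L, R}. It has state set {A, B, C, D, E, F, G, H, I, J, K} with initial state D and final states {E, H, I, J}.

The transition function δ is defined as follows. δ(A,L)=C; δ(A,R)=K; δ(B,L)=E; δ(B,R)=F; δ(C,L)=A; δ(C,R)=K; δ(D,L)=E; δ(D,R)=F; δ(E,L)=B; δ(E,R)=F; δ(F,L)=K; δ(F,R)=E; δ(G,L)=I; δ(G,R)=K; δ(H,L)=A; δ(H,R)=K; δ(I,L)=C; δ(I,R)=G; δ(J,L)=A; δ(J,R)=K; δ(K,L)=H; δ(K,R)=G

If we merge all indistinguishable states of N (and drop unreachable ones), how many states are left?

6

States {J} cannot be reached from the start state, so discard them.
Start with accepting vs non-accepting: {E,H,I} | {A,B,C,D,F,G,K}.
Refine {A,B,C,D,F,G,K} on symbol L: members go to different blocks, giving {B,D,G,K} and {A,C,F}.
Refine {E,H,I} on symbol L: members go to different blocks, giving {H,I} and {E}.
Split {B,D,G,K} by δ(·,L) → {B,D} and {G,K}.
Split {A,C,F} by δ(·,L) → {A,C} and {F}.
No further refinement is possible. Final partition (6 blocks): {H,I} | {B,D} | {A,C} | {E} | {G,K} | {F}.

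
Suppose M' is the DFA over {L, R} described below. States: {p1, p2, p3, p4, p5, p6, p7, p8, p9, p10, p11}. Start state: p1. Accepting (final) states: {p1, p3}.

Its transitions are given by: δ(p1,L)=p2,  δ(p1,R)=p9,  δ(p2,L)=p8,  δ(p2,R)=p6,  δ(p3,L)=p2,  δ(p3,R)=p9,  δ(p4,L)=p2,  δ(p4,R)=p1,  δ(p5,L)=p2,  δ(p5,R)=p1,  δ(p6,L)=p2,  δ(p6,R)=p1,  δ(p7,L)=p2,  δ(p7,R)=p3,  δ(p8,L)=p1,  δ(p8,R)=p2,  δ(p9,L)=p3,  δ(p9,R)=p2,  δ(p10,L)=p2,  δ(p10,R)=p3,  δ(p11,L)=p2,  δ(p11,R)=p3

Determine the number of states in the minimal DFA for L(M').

4

Reachable states from the start: {p1,p2,p3,p6,p8,p9}. Unreachable: {p4,p5,p7,p10,p11} — drop them.
P0 = {p1,p3} | {p2,p6,p8,p9}.
On input L, block {p2,p6,p8,p9} splits into {p2,p6} and {p8,p9}.
On input L, block {p2,p6} splits into {p2} and {p6}.
The partition is now stable with 4 blocks: {p1,p3} | {p2} | {p8,p9} | {p6}.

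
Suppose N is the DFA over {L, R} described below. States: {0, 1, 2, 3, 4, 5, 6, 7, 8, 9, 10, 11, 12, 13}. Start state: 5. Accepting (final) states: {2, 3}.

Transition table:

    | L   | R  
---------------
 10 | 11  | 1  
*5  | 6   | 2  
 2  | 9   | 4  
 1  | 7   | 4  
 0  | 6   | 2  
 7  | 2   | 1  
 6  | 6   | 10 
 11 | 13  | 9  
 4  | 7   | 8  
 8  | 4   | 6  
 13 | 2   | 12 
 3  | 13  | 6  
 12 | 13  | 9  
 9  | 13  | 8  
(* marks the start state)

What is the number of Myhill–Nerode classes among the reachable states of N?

States {0,3} cannot be reached from the start state, so discard them.
P0 = {2} | {1,4,5,6,7,8,9,10,11,12,13}.
Refine {1,4,5,6,7,8,9,10,11,12,13} on symbol L: members go to different blocks, giving {1,4,5,6,8,9,10,11,12} and {7,13}.
Refine {1,4,5,6,8,9,10,11,12} on symbol L: members go to different blocks, giving {1,4,9,11,12} and {5,6,8,10}.
On input R, block {1,4,9,11,12} splits into {1,11,12} and {4,9}.
Split {5,6,8,10} by δ(·,L) → {5,6} and {8} and {10}.
Split {5,6} by δ(·,R) → {5} and {6}.
No further refinement is possible. Final partition (8 blocks): {2} | {1,11,12} | {7,13} | {5} | {4,9} | {8} | {10} | {6}.

8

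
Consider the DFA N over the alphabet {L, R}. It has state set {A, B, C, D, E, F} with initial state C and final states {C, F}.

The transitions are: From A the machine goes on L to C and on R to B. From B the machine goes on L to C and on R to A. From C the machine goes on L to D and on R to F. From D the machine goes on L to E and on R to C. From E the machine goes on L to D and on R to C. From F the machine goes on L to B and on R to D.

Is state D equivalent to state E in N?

Yes

Every state is reachable, so we keep all 6.
Initial partition by acceptance: {C,F} | {A,B,D,E}.
On input R, block {C,F} splits into {C} and {F}.
On input L, block {A,B,D,E} splits into {A,B} and {D,E}.
Stable partition: {C} | {A,B} | {F} | {D,E} — 4 equivalence classes.
D and E lie in the same block of the stable partition, so they are equivalent — no string distinguishes them.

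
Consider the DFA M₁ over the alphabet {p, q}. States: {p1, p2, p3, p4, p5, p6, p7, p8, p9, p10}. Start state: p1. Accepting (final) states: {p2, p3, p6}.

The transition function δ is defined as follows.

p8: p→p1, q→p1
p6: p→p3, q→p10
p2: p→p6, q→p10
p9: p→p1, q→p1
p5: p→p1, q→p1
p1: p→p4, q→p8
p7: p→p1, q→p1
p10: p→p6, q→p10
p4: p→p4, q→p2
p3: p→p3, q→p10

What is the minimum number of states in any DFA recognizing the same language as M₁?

5

First remove the unreachable states {p5,p7,p9}; 7 states remain.
Start with accepting vs non-accepting: {p2,p3,p6} | {p1,p4,p8,p10}.
Split {p1,p4,p8,p10} by δ(·,p) → {p1,p4,p8} and {p10}.
Refine {p1,p4,p8} on symbol q: members go to different blocks, giving {p1,p8} and {p4}.
Refine {p1,p8} on symbol p: members go to different blocks, giving {p1} and {p8}.
The partition is now stable with 5 blocks: {p2,p3,p6} | {p1} | {p10} | {p4} | {p8}.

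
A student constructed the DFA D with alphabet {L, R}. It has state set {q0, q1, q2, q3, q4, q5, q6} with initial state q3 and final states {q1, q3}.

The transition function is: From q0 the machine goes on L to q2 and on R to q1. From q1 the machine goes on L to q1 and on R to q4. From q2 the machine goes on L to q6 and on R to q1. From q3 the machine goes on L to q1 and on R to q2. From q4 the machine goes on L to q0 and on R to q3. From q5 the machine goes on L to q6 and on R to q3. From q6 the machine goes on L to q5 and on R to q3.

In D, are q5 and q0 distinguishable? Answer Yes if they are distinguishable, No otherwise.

No

P0 = {q1,q3} | {q0,q2,q4,q5,q6}.
No further refinement is possible. Final partition (2 blocks): {q1,q3} | {q0,q2,q4,q5,q6}.
q5 and q0 lie in the same block of the stable partition, so they are equivalent — no string distinguishes them.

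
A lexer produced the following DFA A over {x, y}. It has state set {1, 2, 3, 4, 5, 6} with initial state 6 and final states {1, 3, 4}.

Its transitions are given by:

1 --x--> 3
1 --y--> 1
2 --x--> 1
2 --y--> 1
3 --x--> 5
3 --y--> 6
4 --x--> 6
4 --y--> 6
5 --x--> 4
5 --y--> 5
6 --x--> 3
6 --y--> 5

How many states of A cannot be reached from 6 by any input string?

2

BFS from 6 reaches {3, 4, 5, 6}; the 2 state(s) 1, 2 are never visited.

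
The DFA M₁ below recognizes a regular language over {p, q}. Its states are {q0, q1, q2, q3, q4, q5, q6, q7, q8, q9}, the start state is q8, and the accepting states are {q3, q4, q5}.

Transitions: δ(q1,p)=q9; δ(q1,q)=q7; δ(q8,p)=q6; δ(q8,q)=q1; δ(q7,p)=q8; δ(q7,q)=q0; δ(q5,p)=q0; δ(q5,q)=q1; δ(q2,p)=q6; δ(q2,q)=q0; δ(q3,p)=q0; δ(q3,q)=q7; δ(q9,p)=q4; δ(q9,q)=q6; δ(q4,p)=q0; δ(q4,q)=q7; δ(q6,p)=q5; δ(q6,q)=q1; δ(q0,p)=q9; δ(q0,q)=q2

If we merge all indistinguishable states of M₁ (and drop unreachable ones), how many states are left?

First remove the unreachable states {q3}; 9 states remain.
P0 = {q4,q5} | {q0,q1,q2,q6,q7,q8,q9}.
Split {q0,q1,q2,q6,q7,q8,q9} by δ(·,p) → {q0,q1,q2,q7,q8} and {q6,q9}.
Refine {q0,q1,q2,q7,q8} on symbol p: members go to different blocks, giving {q0,q1,q2,q8} and {q7}.
Split {q4,q5} by δ(·,q) → {q4} and {q5}.
On input q, block {q0,q1,q2,q8} splits into {q0,q2,q8} and {q1}.
Refine {q0,q2,q8} on symbol q: members go to different blocks, giving {q0,q2} and {q8}.
On input p, block {q6,q9} splits into {q6} and {q9}.
On input p, block {q0,q2} splits into {q0} and {q2}.
No further refinement is possible. Final partition (9 blocks): {q4} | {q0} | {q6} | {q7} | {q5} | {q1} | {q8} | {q9} | {q2}.

9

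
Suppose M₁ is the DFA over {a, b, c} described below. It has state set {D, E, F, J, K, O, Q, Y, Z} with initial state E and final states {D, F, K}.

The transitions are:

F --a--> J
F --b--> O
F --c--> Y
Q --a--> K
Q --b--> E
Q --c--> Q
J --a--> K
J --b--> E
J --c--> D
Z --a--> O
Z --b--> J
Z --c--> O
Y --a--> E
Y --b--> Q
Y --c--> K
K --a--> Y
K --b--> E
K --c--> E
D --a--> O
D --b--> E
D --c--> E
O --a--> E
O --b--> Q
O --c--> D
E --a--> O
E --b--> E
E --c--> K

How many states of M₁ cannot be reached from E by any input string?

BFS from E reaches {D, E, K, O, Q, Y}; the 3 state(s) F, J, Z are never visited.

3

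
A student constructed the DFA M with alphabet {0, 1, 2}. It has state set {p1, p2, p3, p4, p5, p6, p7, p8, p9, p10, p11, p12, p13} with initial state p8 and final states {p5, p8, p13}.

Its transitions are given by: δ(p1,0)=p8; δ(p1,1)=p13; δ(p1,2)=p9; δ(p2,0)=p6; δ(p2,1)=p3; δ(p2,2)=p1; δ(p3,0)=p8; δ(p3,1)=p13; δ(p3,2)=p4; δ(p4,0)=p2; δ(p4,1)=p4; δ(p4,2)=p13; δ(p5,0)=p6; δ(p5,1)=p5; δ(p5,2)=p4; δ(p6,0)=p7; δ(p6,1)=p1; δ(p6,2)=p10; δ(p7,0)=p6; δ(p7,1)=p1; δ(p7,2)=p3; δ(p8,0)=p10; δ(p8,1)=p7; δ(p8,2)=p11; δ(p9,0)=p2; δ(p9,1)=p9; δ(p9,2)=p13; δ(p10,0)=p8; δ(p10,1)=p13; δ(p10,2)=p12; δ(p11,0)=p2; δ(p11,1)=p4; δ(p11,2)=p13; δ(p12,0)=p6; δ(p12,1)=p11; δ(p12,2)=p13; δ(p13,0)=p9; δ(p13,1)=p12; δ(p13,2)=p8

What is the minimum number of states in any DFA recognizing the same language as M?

5

States {p5} cannot be reached from the start state, so discard them.
Start with accepting vs non-accepting: {p8,p13} | {p1,p2,p3,p4,p6,p7,p9,p10,p11,p12}.
Split {p8,p13} by δ(·,2) → {p8} and {p13}.
Split {p1,p2,p3,p4,p6,p7,p9,p10,p11,p12} by δ(·,0) → {p2,p4,p6,p7,p9,p11,p12} and {p1,p3,p10}.
On input 1, block {p2,p4,p6,p7,p9,p11,p12} splits into {p4,p9,p11,p12} and {p2,p6,p7}.
The partition is now stable with 5 blocks: {p8} | {p4,p9,p11,p12} | {p13} | {p1,p3,p10} | {p2,p6,p7}.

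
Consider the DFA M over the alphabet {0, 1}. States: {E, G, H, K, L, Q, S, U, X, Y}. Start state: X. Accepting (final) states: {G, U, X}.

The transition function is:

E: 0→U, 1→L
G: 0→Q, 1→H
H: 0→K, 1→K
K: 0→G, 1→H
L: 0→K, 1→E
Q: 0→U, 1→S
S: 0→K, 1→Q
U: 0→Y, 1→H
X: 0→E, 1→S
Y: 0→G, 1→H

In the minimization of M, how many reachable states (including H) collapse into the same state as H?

Every state is reachable, so we keep all 10.
Initial partition by acceptance: {G,U,X} | {E,H,K,L,Q,S,Y}.
On input 0, block {E,H,K,L,Q,S,Y} splits into {E,K,Q,Y} and {H,L,S}.
No further refinement is possible. Final partition (3 blocks): {G,U,X} | {E,K,Q,Y} | {H,L,S}.
State H belongs to the block {H,L,S}, which has 3 states.

3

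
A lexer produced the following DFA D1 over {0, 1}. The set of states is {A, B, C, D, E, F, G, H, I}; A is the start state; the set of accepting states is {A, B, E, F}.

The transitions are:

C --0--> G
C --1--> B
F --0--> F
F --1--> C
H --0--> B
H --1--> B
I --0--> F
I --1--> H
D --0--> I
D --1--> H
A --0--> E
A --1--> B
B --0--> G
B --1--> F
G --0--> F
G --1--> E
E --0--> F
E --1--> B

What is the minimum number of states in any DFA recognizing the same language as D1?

6

States {D,H,I} cannot be reached from the start state, so discard them.
P0 = {A,B,E,F} | {C,G}.
Split {A,B,E,F} by δ(·,0) → {A,E,F} and {B}.
On input 1, block {A,E,F} splits into {A,E} and {F}.
Refine {A,E} on symbol 0: members go to different blocks, giving {A} and {E}.
Split {C,G} by δ(·,0) → {C} and {G}.
Stable partition: {A} | {C} | {B} | {F} | {E} | {G} — 6 equivalence classes.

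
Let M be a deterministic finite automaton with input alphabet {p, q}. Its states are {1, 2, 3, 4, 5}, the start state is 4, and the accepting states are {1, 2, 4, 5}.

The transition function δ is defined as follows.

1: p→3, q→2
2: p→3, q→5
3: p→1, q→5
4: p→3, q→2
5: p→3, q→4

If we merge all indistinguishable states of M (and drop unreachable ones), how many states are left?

2

Start with accepting vs non-accepting: {1,2,4,5} | {3}.
No further refinement is possible. Final partition (2 blocks): {1,2,4,5} | {3}.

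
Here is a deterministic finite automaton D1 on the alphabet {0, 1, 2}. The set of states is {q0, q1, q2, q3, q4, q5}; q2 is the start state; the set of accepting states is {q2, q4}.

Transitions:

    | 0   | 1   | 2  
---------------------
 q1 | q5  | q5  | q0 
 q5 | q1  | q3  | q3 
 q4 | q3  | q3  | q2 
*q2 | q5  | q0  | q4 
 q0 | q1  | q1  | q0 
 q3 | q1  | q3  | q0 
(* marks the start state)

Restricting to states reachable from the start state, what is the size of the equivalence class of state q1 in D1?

Initial partition by acceptance: {q2,q4} | {q0,q1,q3,q5}.
No further refinement is possible. Final partition (2 blocks): {q2,q4} | {q0,q1,q3,q5}.
The equivalence class containing q1 is {q0,q1,q3,q5}, of size 4.

4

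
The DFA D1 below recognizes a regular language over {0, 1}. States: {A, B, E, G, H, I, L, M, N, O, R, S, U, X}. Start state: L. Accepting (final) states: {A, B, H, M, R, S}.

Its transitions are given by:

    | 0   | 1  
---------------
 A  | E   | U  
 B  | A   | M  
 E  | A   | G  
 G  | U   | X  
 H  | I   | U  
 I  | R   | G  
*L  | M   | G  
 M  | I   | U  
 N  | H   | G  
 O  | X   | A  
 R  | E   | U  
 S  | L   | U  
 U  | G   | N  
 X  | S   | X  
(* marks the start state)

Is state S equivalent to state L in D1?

No

States {B,O} cannot be reached from the start state, so discard them.
Initial partition by acceptance: {A,H,M,R,S} | {E,G,I,L,N,U,X}.
Split {E,G,I,L,N,U,X} by δ(·,0) → {E,I,L,N,X} and {G,U}.
Split {E,I,L,N,X} by δ(·,1) → {E,I,L,N} and {X}.
Split {G,U} by δ(·,1) → {G} and {U}.
Stable partition: {A,H,M,R,S} | {E,I,L,N} | {G} | {X} | {U} — 5 equivalence classes.
S and L end up in different blocks, so they are distinguishable. For instance, the string 'ε' is accepted from only S.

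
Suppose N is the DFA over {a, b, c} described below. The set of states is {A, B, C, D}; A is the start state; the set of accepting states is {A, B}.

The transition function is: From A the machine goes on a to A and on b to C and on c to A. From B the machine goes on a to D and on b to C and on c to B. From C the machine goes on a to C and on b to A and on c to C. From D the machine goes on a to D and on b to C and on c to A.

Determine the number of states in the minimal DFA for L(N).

States {B,D} cannot be reached from the start state, so discard them.
Initial partition by acceptance: {A} | {C}.
The partition is now stable with 2 blocks: {A} | {C}.

2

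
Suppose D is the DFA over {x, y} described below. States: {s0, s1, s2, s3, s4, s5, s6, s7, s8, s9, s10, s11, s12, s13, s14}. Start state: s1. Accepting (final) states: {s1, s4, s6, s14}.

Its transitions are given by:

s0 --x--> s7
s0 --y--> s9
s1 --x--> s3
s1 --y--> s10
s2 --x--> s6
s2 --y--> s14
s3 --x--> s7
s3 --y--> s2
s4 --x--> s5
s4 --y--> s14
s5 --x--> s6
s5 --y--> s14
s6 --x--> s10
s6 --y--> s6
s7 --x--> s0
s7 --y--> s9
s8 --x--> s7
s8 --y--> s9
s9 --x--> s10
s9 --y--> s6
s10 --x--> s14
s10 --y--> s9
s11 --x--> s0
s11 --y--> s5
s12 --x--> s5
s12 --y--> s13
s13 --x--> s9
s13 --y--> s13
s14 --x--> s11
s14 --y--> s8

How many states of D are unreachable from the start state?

3

No path from s1 leads to s4, s12, s13; the other 12 states are all reachable.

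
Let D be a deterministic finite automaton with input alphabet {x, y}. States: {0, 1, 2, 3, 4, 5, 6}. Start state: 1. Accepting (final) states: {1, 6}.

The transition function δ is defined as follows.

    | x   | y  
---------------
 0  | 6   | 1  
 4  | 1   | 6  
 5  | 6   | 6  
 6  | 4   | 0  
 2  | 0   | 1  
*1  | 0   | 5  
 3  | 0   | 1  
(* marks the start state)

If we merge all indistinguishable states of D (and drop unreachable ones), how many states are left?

States {2,3} cannot be reached from the start state, so discard them.
P0 = {1,6} | {0,4,5}.
No further refinement is possible. Final partition (2 blocks): {1,6} | {0,4,5}.

2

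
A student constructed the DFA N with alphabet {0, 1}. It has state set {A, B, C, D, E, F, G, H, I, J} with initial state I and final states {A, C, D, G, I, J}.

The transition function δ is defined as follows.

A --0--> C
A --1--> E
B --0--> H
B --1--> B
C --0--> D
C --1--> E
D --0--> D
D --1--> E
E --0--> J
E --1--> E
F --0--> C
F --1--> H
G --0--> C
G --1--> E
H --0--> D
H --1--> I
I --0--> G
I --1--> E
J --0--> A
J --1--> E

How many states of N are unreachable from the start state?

3

No path from I leads to B, F, H; the other 7 states are all reachable.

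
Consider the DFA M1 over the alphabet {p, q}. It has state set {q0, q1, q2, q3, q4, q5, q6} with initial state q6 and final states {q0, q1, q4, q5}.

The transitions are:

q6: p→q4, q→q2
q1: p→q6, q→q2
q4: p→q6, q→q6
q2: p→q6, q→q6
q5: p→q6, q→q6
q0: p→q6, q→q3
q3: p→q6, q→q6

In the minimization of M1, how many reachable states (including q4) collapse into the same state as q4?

First remove the unreachable states {q0,q1,q3,q5}; 3 states remain.
Start with accepting vs non-accepting: {q4} | {q2,q6}.
On input p, block {q2,q6} splits into {q2} and {q6}.
Stable partition: {q4} | {q2} | {q6} — 3 equivalence classes.
The equivalence class containing q4 is {q4}, of size 1.

1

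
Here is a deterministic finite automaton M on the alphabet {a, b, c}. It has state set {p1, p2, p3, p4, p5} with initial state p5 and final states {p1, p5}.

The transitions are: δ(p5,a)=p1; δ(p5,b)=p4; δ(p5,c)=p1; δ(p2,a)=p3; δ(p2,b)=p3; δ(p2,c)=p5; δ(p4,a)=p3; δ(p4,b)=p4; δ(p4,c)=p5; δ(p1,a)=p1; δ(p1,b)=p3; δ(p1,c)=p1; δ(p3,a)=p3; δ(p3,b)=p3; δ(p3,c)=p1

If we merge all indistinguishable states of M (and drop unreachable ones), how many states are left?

2

First remove the unreachable states {p2}; 4 states remain.
P0 = {p1,p5} | {p3,p4}.
No further refinement is possible. Final partition (2 blocks): {p1,p5} | {p3,p4}.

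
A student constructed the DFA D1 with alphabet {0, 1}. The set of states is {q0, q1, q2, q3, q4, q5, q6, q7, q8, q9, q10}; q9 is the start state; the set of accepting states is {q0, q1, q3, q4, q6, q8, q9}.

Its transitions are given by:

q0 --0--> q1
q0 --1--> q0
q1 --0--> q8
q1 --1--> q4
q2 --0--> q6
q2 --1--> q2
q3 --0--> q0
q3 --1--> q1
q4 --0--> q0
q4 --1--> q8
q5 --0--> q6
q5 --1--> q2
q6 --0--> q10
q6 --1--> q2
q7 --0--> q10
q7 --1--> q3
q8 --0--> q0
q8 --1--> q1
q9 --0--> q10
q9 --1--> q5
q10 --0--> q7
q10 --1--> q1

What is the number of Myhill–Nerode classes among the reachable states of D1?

All states are reachable from the start state.
P0 = {q0,q1,q3,q4,q6,q8,q9} | {q2,q5,q7,q10}.
On input 0, block {q0,q1,q3,q4,q6,q8,q9} splits into {q0,q1,q3,q4,q8} and {q6,q9}.
Split {q2,q5,q7,q10} by δ(·,0) → {q2,q5} and {q7,q10}.
The partition is now stable with 4 blocks: {q0,q1,q3,q4,q8} | {q2,q5} | {q6,q9} | {q7,q10}.

4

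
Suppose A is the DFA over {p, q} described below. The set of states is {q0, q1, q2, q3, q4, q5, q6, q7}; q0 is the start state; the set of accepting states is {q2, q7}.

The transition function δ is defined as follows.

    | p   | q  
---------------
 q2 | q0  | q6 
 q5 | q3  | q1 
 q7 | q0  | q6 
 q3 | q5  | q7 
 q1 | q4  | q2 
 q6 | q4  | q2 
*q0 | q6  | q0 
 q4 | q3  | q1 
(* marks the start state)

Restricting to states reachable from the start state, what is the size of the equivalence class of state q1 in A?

3

All states are reachable from the start state.
P0 = {q2,q7} | {q0,q1,q3,q4,q5,q6}.
On input q, block {q0,q1,q3,q4,q5,q6} splits into {q0,q4,q5} and {q1,q3,q6}.
On input q, block {q0,q4,q5} splits into {q4,q5} and {q0}.
No further refinement is possible. Final partition (4 blocks): {q2,q7} | {q4,q5} | {q1,q3,q6} | {q0}.
State q1 belongs to the block {q1,q3,q6}, which has 3 states.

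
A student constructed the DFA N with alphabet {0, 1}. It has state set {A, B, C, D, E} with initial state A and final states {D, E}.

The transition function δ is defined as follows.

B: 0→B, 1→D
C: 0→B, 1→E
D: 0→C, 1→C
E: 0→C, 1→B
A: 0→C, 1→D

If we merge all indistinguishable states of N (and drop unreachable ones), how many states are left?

Start with accepting vs non-accepting: {D,E} | {A,B,C}.
Stable partition: {D,E} | {A,B,C} — 2 equivalence classes.

2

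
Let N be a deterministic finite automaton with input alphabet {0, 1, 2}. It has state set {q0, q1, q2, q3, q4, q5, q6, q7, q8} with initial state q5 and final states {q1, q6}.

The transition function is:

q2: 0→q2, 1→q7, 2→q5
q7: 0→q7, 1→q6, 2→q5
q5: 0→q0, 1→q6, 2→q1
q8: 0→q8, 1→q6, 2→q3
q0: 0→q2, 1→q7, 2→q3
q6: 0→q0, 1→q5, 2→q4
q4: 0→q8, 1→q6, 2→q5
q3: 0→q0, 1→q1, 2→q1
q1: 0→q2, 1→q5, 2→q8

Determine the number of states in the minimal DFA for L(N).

4

All states are reachable from the start state.
Initial partition by acceptance: {q1,q6} | {q0,q2,q3,q4,q5,q7,q8}.
On input 1, block {q0,q2,q3,q4,q5,q7,q8} splits into {q3,q4,q5,q7,q8} and {q0,q2}.
Refine {q3,q4,q5,q7,q8} on symbol 0: members go to different blocks, giving {q4,q7,q8} and {q3,q5}.
Stable partition: {q1,q6} | {q4,q7,q8} | {q0,q2} | {q3,q5} — 4 equivalence classes.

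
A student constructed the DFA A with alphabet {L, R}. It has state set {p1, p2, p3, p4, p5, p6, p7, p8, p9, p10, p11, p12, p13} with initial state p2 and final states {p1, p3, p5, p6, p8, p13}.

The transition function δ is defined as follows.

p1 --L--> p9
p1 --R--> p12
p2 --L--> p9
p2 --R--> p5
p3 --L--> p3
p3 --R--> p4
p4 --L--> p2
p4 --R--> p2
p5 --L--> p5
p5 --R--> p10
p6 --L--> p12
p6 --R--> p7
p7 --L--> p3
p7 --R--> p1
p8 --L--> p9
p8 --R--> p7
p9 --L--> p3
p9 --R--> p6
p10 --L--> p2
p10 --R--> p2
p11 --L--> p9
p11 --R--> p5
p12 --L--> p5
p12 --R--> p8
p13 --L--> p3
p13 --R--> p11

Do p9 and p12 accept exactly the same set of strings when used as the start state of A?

States {p11,p13} cannot be reached from the start state, so discard them.
Initial partition by acceptance: {p1,p3,p5,p6,p8} | {p2,p4,p7,p9,p10,p12}.
On input L, block {p1,p3,p5,p6,p8} splits into {p1,p6,p8} and {p3,p5}.
On input L, block {p2,p4,p7,p9,p10,p12} splits into {p2,p4,p10} and {p7,p9,p12}.
Refine {p2,p4,p10} on symbol L: members go to different blocks, giving {p4,p10} and {p2}.
The partition is now stable with 5 blocks: {p1,p6,p8} | {p4,p10} | {p3,p5} | {p7,p9,p12} | {p2}.
p9 and p12 lie in the same block of the stable partition, so they are equivalent — no string distinguishes them.

Yes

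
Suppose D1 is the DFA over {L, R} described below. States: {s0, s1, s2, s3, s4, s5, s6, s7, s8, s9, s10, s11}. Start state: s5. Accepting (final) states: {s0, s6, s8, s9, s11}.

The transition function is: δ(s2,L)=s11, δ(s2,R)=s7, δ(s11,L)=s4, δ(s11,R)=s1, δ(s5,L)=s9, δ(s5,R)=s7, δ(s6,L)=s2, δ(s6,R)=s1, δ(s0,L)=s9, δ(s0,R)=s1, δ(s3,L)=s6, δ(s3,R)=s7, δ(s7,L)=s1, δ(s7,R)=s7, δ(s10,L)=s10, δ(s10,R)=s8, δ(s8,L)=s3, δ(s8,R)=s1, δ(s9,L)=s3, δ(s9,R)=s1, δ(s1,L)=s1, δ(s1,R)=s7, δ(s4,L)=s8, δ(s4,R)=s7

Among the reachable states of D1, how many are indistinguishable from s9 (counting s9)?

4

States {s0,s10} cannot be reached from the start state, so discard them.
Start with accepting vs non-accepting: {s6,s8,s9,s11} | {s1,s2,s3,s4,s5,s7}.
On input L, block {s1,s2,s3,s4,s5,s7} splits into {s2,s3,s4,s5} and {s1,s7}.
Stable partition: {s6,s8,s9,s11} | {s2,s3,s4,s5} | {s1,s7} — 3 equivalence classes.
State s9 belongs to the block {s6,s8,s9,s11}, which has 4 states.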